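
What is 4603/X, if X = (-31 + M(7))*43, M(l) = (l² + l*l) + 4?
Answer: 4603/3053 ≈ 1.5077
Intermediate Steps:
M(l) = 4 + 2*l² (M(l) = (l² + l²) + 4 = 2*l² + 4 = 4 + 2*l²)
X = 3053 (X = (-31 + (4 + 2*7²))*43 = (-31 + (4 + 2*49))*43 = (-31 + (4 + 98))*43 = (-31 + 102)*43 = 71*43 = 3053)
4603/X = 4603/3053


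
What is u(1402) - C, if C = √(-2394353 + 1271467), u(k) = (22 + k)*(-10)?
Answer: -14240 - I*√1122886 ≈ -14240.0 - 1059.7*I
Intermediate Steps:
u(k) = -220 - 10*k
C = I*√1122886 (C = √(-1122886) = I*√1122886 ≈ 1059.7*I)
u(1402) - C = (-220 - 10*1402) - I*√1122886 = (-220 - 14020) - I*√1122886 = -14240 - I*√1122886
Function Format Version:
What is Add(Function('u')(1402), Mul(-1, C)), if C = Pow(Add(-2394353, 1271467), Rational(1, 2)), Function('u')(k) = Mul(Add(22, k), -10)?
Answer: Add(-14240, Mul(-1, I, Pow(1122886, Rational(1, 2)))) ≈ Add(-14240., Mul(-1059.7, I))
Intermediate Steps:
Function('u')(k) = Add(-220, Mul(-10, k))
C = Mul(I, Pow(1122886, Rational(1, 2))) (C = Pow(-1122886, Rational(1, 2)) = Mul(I, Pow(1122886, Rational(1, 2))) ≈ Mul(1059.7, I))
Add(Function('u')(1402), Mul(-1, C)) = Add(Add(-220, Mul(-10, 1402)), Mul(-1, Mul(I, Pow(1122886, Rational(1, 2))))) = Add(Add(-220, -14020), Mul(-1, I, Pow(1122886, Rational(1, 2)))) = Add(-14240, Mul(-1, I, Pow(1122886, Rational(1, 2))))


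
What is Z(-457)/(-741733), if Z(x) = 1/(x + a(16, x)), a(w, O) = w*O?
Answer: 1/5762523677 ≈ 1.7353e-10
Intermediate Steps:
a(w, O) = O*w
Z(x) = 1/(17*x) (Z(x) = 1/(x + x*16) = 1/(x + 16*x) = 1/(17*x))
Z(-457)/(-741733) = ((1/17)/(-457))/(-741733) = ((1/17)*(-1/457))*(-1/741733) = -1/7769*(-1/741733) = 1/5762523677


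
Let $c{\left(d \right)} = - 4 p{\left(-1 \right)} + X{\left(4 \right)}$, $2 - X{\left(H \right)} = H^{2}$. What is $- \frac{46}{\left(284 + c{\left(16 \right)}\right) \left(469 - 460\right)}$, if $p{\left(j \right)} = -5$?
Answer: $- \frac{23}{1305} \approx -0.017625$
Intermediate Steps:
$X{\left(H \right)} = 2 - H^{2}$
$c{\left(d \right)} = 6$ ($c{\left(d \right)} = \left(-4\right) \left(-5\right) + \left(2 - 4^{2}\right) = 20 + \left(2 - 16\right) = 20 - 14 = 6$)
$- \frac{46}{\left(284 + c{\left(16 \right)}\right) \left(469 - 460\right)} = - \frac{46}{\left(284 + 6\right) \left(469 - 460\right)} = - \frac{46}{290 \cdot 9} = - \frac{46}{2610} = \left(-46\right) \frac{1}{2610} = - \frac{23}{1305}$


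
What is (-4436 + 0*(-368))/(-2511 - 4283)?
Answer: 2218/3397 ≈ 0.65293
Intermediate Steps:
(-4436 + 0*(-368))/(-2511 - 4283) = (-4436 + 0)/(-6794) = -4436*(-1/6794) = 2218/3397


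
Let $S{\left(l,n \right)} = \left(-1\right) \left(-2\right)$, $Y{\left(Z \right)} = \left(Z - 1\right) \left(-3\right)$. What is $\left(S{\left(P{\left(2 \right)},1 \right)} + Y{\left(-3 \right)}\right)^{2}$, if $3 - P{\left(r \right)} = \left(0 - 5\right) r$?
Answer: $196$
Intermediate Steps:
$P{\left(r \right)} = 3 + 5 r$ ($P{\left(r \right)} = 3 - \left(0 - 5\right) r = 3 - - 5 r = 3 + 5 r$)
$Y{\left(Z \right)} = 3 - 3 Z$ ($Y{\left(Z \right)} = \left(-1 + Z\right) \left(-3\right) = 3 - 3 Z$)
$S{\left(l,n \right)} = 2$
$\left(S{\left(P{\left(2 \right)},1 \right)} + Y{\left(-3 \right)}\right)^{2} = \left(2 + \left(3 - -9\right)\right)^{2} = \left(2 + \left(3 + 9\right)\right)^{2} = \left(2 + 12\right)^{2} = 14^{2} = 196$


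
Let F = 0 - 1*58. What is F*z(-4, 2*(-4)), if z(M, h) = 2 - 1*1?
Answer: -58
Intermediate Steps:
z(M, h) = 1 (z(M, h) = 2 - 1 = 1)
F = -58 (F = 0 - 58 = -58)
F*z(-4, 2*(-4)) = -58*1 = -58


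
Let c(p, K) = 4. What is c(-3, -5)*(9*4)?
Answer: 144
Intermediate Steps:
c(-3, -5)*(9*4) = 4*(9*4) = 4*36 = 144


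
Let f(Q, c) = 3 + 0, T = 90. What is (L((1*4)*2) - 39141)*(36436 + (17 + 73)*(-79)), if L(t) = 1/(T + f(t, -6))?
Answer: -3443545952/3 ≈ -1.1478e+9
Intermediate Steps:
f(Q, c) = 3
L(t) = 1/93 (L(t) = 1/(90 + 3) = 1/93)
(L((1*4)*2) - 39141)*(36436 + (17 + 73)*(-79)) = (1/93 - 39141)*(36436 + (17 + 73)*(-79)) = -3640112*(36436 + 90*(-79))/93 = -3640112*(36436 - 7110)/93 = -3640112/93*29326 = -3443545952/3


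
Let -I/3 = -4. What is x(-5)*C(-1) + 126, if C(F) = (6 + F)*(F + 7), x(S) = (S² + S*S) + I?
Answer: 1986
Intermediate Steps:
I = 12 (I = -3*(-4) = 12)
x(S) = 12 + 2*S² (x(S) = (S² + S*S) + 12 = (S² + S²) + 12 = 2*S² + 12 = 12 + 2*S²)
C(F) = (6 + F)*(7 + F)
x(-5)*C(-1) + 126 = (12 + 2*(-5)²)*(42 + (-1)² + 13*(-1)) + 126 = (12 + 2*25)*(42 + 1 - 13) + 126 = (12 + 50)*30 + 126 = 62*30 + 126 = 1860 + 126 = 1986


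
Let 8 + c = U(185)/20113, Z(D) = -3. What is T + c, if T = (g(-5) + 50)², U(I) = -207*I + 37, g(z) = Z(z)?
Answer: 44230455/20113 ≈ 2199.1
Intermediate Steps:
g(z) = -3
U(I) = 37 - 207*I
T = 2209 (T = (-3 + 50)² = 47² = 2209)
c = -199162/20113 (c = -8 + (37 - 207*185)/20113 = -8 + (37 - 38295)*(1/20113) = -8 - 38258*1/20113 = -8 - 38258/20113 = -199162/20113 ≈ -9.9021)
T + c = 2209 - 199162/20113 = 44230455/20113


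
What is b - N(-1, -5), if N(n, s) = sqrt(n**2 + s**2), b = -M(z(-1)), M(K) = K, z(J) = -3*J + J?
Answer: -2 - sqrt(26) ≈ -7.0990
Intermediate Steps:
z(J) = -2*J
b = -2 (b = -(-2)*(-1) = -1*2 = -2)
b - N(-1, -5) = -2 - sqrt((-1)**2 + (-5)**2) = -2 - sqrt(1 + 25) = -2 - sqrt(26)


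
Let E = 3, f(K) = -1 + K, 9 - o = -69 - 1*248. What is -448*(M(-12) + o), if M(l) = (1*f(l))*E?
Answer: -128576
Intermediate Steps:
o = 326 (o = 9 - (-69 - 1*248) = 9 - (-69 - 248) = 9 - 1*(-317) = 9 + 317 = 326)
M(l) = -3 + 3*l (M(l) = (1*(-1 + l))*3 = (-1 + l)*3 = -3 + 3*l)
-448*(M(-12) + o) = -448*((-3 + 3*(-12)) + 326) = -448*((-3 - 36) + 326) = -448*(-39 + 326) = -448*287 = -128576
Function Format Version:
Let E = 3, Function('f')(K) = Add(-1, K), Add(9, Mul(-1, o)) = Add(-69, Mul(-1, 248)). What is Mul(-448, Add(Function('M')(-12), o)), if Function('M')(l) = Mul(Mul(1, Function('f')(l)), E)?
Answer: -128576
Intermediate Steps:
o = 326 (o = Add(9, Mul(-1, Add(-69, Mul(-1, 248)))) = Add(9, Mul(-1, Add(-69, -248))) = Add(9, Mul(-1, -317)) = Add(9, 317) = 326)
Function('M')(l) = Add(-3, Mul(3, l)) (Function('M')(l) = Mul(Mul(1, Add(-1, l)), 3) = Mul(Add(-1, l), 3) = Add(-3, Mul(3, l)))
Mul(-448, Add(Function('M')(-12), o)) = Mul(-448, Add(Add(-3, Mul(3, -12)), 326)) = Mul(-448, Add(Add(-3, -36), 326)) = Mul(-448, Add(-39, 326)) = Mul(-448, 287) = -128576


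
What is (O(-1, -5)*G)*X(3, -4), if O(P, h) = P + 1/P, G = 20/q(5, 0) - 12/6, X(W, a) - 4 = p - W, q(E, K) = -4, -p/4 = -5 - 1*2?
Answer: 406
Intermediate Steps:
p = 28 (p = -4*(-5 - 1*2) = -4*(-5 - 2) = -4*(-7) = 28)
X(W, a) = 32 - W (X(W, a) = 4 + (28 - W) = 32 - W)
G = -7 (G = 20/(-4) - 12/6 = 20*(-1/4) - 12*1/6 = -5 - 2 = -7)
(O(-1, -5)*G)*X(3, -4) = ((-1 + 1/(-1))*(-7))*(32 - 1*3) = ((-1 - 1)*(-7))*(32 - 3) = -2*(-7)*29 = 14*29 = 406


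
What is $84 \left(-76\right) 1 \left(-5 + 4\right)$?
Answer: $6384$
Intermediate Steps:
$84 \left(-76\right) 1 \left(-5 + 4\right) = - 6384 \cdot 1 \left(-1\right) = \left(-6384\right) \left(-1\right) = 6384$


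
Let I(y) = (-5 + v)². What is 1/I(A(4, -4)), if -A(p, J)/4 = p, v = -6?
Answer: 1/121 ≈ 0.0082645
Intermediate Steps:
A(p, J) = -4*p
I(y) = 121 (I(y) = (-5 - 6)² = (-11)² = 121)
1/I(A(4, -4)) = 1/121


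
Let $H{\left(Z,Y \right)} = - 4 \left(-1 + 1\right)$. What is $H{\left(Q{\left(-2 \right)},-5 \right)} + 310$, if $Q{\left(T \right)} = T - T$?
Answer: $310$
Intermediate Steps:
$Q{\left(T \right)} = 0$
$H{\left(Z,Y \right)} = 0$ ($H{\left(Z,Y \right)} = \left(-4\right) 0 = 0$)
$H{\left(Q{\left(-2 \right)},-5 \right)} + 310 = 0 + 310 = 310$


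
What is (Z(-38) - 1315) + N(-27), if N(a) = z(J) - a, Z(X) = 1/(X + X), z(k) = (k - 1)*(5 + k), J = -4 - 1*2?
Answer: -97357/76 ≈ -1281.0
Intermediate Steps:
J = -6 (J = -4 - 2 = -6)
z(k) = (-1 + k)*(5 + k)
Z(X) = 1/(2*X)
N(a) = 7 - a (N(a) = (-5 + (-6)**2 + 4*(-6)) - a = (-5 + 36 - 24) - a = 7 - a)
(Z(-38) - 1315) + N(-27) = ((1/2)/(-38) - 1315) + (7 - 1*(-27)) = ((1/2)*(-1/38) - 1315) + (7 + 27) = (-1/76 - 1315) + 34 = -99941/76 + 34 = -97357/76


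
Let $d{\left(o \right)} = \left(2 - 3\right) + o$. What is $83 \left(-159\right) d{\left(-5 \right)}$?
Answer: $79182$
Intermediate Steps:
$d{\left(o \right)} = -1 + o$
$83 \left(-159\right) d{\left(-5 \right)} = 83 \left(-159\right) \left(-1 - 5\right) = \left(-13197\right) \left(-6\right) = 79182$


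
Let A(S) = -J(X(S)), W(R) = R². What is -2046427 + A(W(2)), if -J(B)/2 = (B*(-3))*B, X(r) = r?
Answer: -2046523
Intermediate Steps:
J(B) = 6*B² (J(B) = -2*B*(-3)*B = -2*(-3*B)*B = -(-6)*B² = 6*B²)
A(S) = -6*S²
-2046427 + A(W(2)) = -2046427 - 6*(2²)² = -2046427 - 6*4² = -2046427 - 6*16 = -2046427 - 96 = -2046523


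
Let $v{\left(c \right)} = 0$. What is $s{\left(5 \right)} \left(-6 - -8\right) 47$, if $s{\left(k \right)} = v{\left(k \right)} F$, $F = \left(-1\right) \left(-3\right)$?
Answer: $0$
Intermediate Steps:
$F = 3$
$s{\left(k \right)} = 0$ ($s{\left(k \right)} = 0 \cdot 3 = 0$)
$s{\left(5 \right)} \left(-6 - -8\right) 47 = 0 \left(-6 - -8\right) 47 = 0 \left(-6 + 8\right) 47 = 0 \cdot 2 \cdot 47 = 0 \cdot 47 = 0$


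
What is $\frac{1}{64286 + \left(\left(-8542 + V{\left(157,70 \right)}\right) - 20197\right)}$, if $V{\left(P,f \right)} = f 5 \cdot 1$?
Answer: $\frac{1}{35897} \approx 2.7857 \cdot 10^{-5}$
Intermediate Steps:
$V{\left(P,f \right)} = 5 f$ ($V{\left(P,f \right)} = 5 f 1 = 5 f$)
$\frac{1}{64286 + \left(\left(-8542 + V{\left(157,70 \right)}\right) - 20197\right)} = \frac{1}{64286 + \left(\left(-8542 + 5 \cdot 70\right) - 20197\right)} = \frac{1}{64286 + \left(\left(-8542 + 350\right) - 20197\right)} = \frac{1}{64286 - 28389} = \frac{1}{35897}$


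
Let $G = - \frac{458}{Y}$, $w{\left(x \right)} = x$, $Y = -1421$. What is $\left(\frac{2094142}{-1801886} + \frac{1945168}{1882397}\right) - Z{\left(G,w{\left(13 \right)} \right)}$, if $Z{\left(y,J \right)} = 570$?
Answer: $- \frac{20572340128239}{36083668093} \approx -570.13$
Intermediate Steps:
$G = \frac{458}{1421}$ ($G = - \frac{458}{-1421} = \left(-458\right) \left(- \frac{1}{1421}\right) = \frac{458}{1421} \approx 0.32231$)
$\left(\frac{2094142}{-1801886} + \frac{1945168}{1882397}\right) - Z{\left(G,w{\left(13 \right)} \right)} = \left(\frac{2094142}{-1801886} + \frac{1945168}{1882397}\right) - 570 = \left(2094142 \left(- \frac{1}{1801886}\right) + 1945168 \cdot \frac{1}{1882397}\right) - 570 = \left(- \frac{1047071}{900943} + \frac{1945168}{1882397}\right) - 570 = - \frac{4649315229}{36083668093} - 570 = - \frac{20572340128239}{36083668093}$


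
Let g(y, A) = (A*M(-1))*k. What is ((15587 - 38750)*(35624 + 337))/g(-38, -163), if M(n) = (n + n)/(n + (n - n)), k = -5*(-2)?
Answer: 832964643/3260 ≈ 2.5551e+5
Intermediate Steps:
k = 10
M(n) = 2 (M(n) = (2*n)/(n + 0) = (2*n)/n = 2)
g(y, A) = 20*A (g(y, A) = (A*2)*10 = (2*A)*10 = 20*A)
((15587 - 38750)*(35624 + 337))/g(-38, -163) = ((15587 - 38750)*(35624 + 337))/((20*(-163))) = -23163*35961/(-3260) = -832964643*(-1/3260) = 832964643/3260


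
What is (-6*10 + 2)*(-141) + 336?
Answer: 8514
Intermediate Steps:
(-6*10 + 2)*(-141) + 336 = (-60 + 2)*(-141) + 336 = -58*(-141) + 336 = 8178 + 336 = 8514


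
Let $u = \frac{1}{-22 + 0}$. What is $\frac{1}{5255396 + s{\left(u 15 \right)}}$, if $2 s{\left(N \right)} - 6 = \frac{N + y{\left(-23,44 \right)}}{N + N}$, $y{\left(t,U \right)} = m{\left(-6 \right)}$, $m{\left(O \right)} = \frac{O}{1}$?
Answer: $\frac{20}{105108029} \approx 1.9028 \cdot 10^{-7}$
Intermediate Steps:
$u = - \frac{1}{22}$ ($u = \frac{1}{-22} = - \frac{1}{22} \approx -0.045455$)
$m{\left(O \right)} = O$ ($m{\left(O \right)} = O 1 = O$)
$y{\left(t,U \right)} = -6$
$s{\left(N \right)} = 3 + \frac{-6 + N}{4 N}$ ($s{\left(N \right)} = 3 + \frac{\left(N - 6\right) \frac{1}{N + N}}{2} = 3 + \frac{\left(-6 + N\right) \frac{1}{2 N}}{2} = 3 + \frac{\frac{1}{2} \frac{1}{N} \left(-6 + N\right)}{2} = 3 + \frac{-6 + N}{4 N}$)
$\frac{1}{5255396 + s{\left(u 15 \right)}} = \frac{1}{5255396 + \frac{-6 + 13 \left(\left(- \frac{1}{22}\right) 15\right)}{4 \left(\left(- \frac{1}{22}\right) 15\right)}} = \frac{1}{5255396 + \frac{-6 + 13 \left(- \frac{15}{22}\right)}{4 \left(- \frac{15}{22}\right)}} = \frac{1}{5255396 + \frac{1}{4} \left(- \frac{22}{15}\right) \left(-6 - \frac{195}{22}\right)} = \frac{1}{5255396 + \frac{1}{4} \left(- \frac{22}{15}\right) \left(- \frac{327}{22}\right)} = \frac{1}{5255396 + \frac{109}{20}} = \frac{1}{\frac{105108029}{20}} = \frac{20}{105108029}$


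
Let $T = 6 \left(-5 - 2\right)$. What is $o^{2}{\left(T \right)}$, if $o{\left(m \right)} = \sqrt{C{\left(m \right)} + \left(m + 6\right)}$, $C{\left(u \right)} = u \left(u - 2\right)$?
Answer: $1812$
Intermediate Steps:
$T = -42$ ($T = 6 \left(-7\right) = -42$)
$C{\left(u \right)} = u \left(-2 + u\right)$
$o{\left(m \right)} = \sqrt{6 + m + m \left(-2 + m\right)}$ ($o{\left(m \right)} = \sqrt{m \left(-2 + m\right) + \left(m + 6\right)} = \sqrt{m \left(-2 + m\right) + \left(6 + m\right)} = \sqrt{6 + m + m \left(-2 + m\right)}$)
$o^{2}{\left(T \right)} = \left(\sqrt{6 + \left(-42\right)^{2} - -42}\right)^{2} = \left(\sqrt{6 + 1764 + 42}\right)^{2} = \left(\sqrt{1812}\right)^{2} = \left(2 \sqrt{453}\right)^{2} = 1812$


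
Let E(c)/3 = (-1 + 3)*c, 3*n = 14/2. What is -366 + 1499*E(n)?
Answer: 20620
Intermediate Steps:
n = 7/3 (n = (14/2)/3 = (14*(1/2))/3 = (1/3)*7 = 7/3 ≈ 2.3333)
E(c) = 6*c (E(c) = 3*((-1 + 3)*c) = 3*(2*c) = 6*c)
-366 + 1499*E(n) = -366 + 1499*(6*(7/3)) = -366 + 1499*14 = -366 + 20986 = 20620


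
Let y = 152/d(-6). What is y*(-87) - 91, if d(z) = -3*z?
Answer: -2477/3 ≈ -825.67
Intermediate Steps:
y = 76/9 (y = 152/((-3*(-6))) = 152/18 = 152*(1/18) = 76/9 ≈ 8.4444)
y*(-87) - 91 = (76/9)*(-87) - 91 = -2204/3 - 91 = -2477/3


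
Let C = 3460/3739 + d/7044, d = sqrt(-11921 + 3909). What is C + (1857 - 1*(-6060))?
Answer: 29605123/3739 + I*sqrt(2003)/3522 ≈ 7917.9 + 0.012707*I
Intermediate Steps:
d = 2*I*sqrt(2003) (d = sqrt(-8012) = 2*I*sqrt(2003) ≈ 89.51*I)
C = 3460/3739 + I*sqrt(2003)/3522 (C = 3460/3739 + (2*I*sqrt(2003))/7044 = 3460*(1/3739) + (2*I*sqrt(2003))*(1/7044) = 3460/3739 + I*sqrt(2003)/3522 ≈ 0.92538 + 0.012707*I)
C + (1857 - 1*(-6060)) = (3460/3739 + I*sqrt(2003)/3522) + (1857 - 1*(-6060)) = (3460/3739 + I*sqrt(2003)/3522) + (1857 + 6060) = (3460/3739 + I*sqrt(2003)/3522) + 7917 = 29605123/3739 + I*sqrt(2003)/3522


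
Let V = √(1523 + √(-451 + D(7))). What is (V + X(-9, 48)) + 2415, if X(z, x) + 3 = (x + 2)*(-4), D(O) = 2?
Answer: 2212 + √(1523 + I*√449) ≈ 2251.0 + 0.27148*I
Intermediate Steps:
X(z, x) = -11 - 4*x (X(z, x) = -3 + (x + 2)*(-4) = -3 + (2 + x)*(-4) = -3 + (-8 - 4*x) = -11 - 4*x)
V = √(1523 + I*√449) (V = √(1523 + √(-451 + 2)) = √(1523 + √(-449)) = √(1523 + I*√449) ≈ 39.027 + 0.2715*I)
(V + X(-9, 48)) + 2415 = (√(1523 + I*√449) + (-11 - 4*48)) + 2415 = (√(1523 + I*√449) + (-11 - 192)) + 2415 = (√(1523 + I*√449) - 203) + 2415 = (-203 + √(1523 + I*√449)) + 2415 = 2212 + √(1523 + I*√449)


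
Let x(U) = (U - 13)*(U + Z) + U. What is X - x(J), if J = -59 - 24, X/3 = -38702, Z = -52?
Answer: -128983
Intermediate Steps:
X = -116106 (X = 3*(-38702) = -116106)
J = -83
x(U) = U + (-52 + U)*(-13 + U) (x(U) = (U - 13)*(U - 52) + U = (-13 + U)*(-52 + U) + U = (-52 + U)*(-13 + U) + U = U + (-52 + U)*(-13 + U))
X - x(J) = -116106 - (676 + (-83)² - 64*(-83)) = -116106 - (676 + 6889 + 5312) = -116106 - 1*12877 = -116106 - 12877 = -128983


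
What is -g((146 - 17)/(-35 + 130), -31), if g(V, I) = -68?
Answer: 68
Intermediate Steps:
-g((146 - 17)/(-35 + 130), -31) = -1*(-68) = 68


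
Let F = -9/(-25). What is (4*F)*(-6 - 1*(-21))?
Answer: 108/5 ≈ 21.600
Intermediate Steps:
F = 9/25 (F = -9*(-1/25) = 9/25 ≈ 0.36000)
(4*F)*(-6 - 1*(-21)) = (4*(9/25))*(-6 - 1*(-21)) = 36*(-6 + 21)/25 = (36/25)*15 = 108/5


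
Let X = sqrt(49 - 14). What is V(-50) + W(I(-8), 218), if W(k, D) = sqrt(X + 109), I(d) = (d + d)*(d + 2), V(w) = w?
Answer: -50 + sqrt(109 + sqrt(35)) ≈ -39.280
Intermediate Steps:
I(d) = 2*d*(2 + d) (I(d) = (2*d)*(2 + d) = 2*d*(2 + d))
X = sqrt(35) ≈ 5.9161
W(k, D) = sqrt(109 + sqrt(35)) (W(k, D) = sqrt(sqrt(35) + 109) = sqrt(109 + sqrt(35)))
V(-50) + W(I(-8), 218) = -50 + sqrt(109 + sqrt(35))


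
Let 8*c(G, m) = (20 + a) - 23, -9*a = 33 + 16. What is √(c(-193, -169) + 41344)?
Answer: √1488346/6 ≈ 203.33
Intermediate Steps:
a = -49/9 (a = -(33 + 16)/9 = -⅑*49 = -49/9 ≈ -5.4444)
c(G, m) = -19/18 (c(G, m) = ((20 - 49/9) - 23)/8 = (131/9 - 23)/8 = (⅛)*(-76/9) = -19/18)
√(c(-193, -169) + 41344) = √(-19/18 + 41344) = √(744173/18) = √1488346/6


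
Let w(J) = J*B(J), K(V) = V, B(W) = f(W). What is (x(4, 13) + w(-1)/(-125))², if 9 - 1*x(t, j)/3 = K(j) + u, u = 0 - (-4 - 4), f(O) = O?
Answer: 20259001/15625 ≈ 1296.6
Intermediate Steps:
B(W) = W
u = 8 (u = 0 - 1*(-8) = 0 + 8 = 8)
x(t, j) = 3 - 3*j (x(t, j) = 27 - 3*(j + 8) = 27 - 3*(8 + j) = 27 + (-24 - 3*j) = 3 - 3*j)
w(J) = J² (w(J) = J*J = J²)
(x(4, 13) + w(-1)/(-125))² = ((3 - 3*13) + (-1)²/(-125))² = ((3 - 39) + 1*(-1/125))² = (-36 - 1/125)² = (-4501/125)² = 20259001/15625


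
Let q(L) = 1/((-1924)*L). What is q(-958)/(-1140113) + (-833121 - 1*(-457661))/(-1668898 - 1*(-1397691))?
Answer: 789009350954648953/569927180110880072 ≈ 1.3844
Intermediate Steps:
q(L) = -1/(1924*L)
q(-958)/(-1140113) + (-833121 - 1*(-457661))/(-1668898 - 1*(-1397691)) = -1/1924/(-958)/(-1140113) + (-833121 - 1*(-457661))/(-1668898 - 1*(-1397691)) = -1/1924*(-1/958)*(-1/1140113) + (-833121 + 457661)/(-1668898 + 1397691) = (1/1843192)*(-1/1140113) - 375460/(-271207) = -1/2101447160696 - 375460*(-1/271207) = -1/2101447160696 + 375460/271207 = 789009350954648953/569927180110880072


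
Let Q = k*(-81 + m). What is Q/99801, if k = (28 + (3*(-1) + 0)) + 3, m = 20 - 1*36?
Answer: -2716/99801 ≈ -0.027214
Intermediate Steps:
m = -16 (m = 20 - 36 = -16)
k = 28 (k = (28 + (-3 + 0)) + 3 = (28 - 3) + 3 = 25 + 3 = 28)
Q = -2716 (Q = 28*(-81 - 16) = 28*(-97) = -2716)
Q/99801 = -2716/99801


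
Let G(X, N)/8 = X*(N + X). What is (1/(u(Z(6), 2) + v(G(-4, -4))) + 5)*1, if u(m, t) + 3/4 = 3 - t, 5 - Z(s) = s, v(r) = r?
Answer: 5129/1025 ≈ 5.0039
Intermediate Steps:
G(X, N) = 8*X*(N + X) (G(X, N) = 8*(X*(N + X)) = 8*X*(N + X))
Z(s) = 5 - s
u(m, t) = 9/4 - t (u(m, t) = -¾ + (3 - t) = 9/4 - t)
(1/(u(Z(6), 2) + v(G(-4, -4))) + 5)*1 = (1/((9/4 - 1*2) + 8*(-4)*(-4 - 4)) + 5)*1 = (1/((9/4 - 2) + 8*(-4)*(-8)) + 5)*1 = (1/(¼ + 256) + 5)*1 = (1/(1025/4) + 5)*1 = (4/1025 + 5)*1 = (5129/1025)*1 = 5129/1025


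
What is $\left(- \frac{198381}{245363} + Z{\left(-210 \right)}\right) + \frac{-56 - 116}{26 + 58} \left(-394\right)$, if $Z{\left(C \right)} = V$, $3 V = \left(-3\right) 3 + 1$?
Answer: $\frac{4139033617}{5152623} \approx 803.29$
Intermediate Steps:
$V = - \frac{8}{3}$ ($V = \frac{\left(-3\right) 3 + 1}{3} = \frac{-9 + 1}{3} = \frac{1}{3} \left(-8\right) = - \frac{8}{3} \approx -2.6667$)
$Z{\left(C \right)} = - \frac{8}{3}$
$\left(- \frac{198381}{245363} + Z{\left(-210 \right)}\right) + \frac{-56 - 116}{26 + 58} \left(-394\right) = \left(- \frac{198381}{245363} - \frac{8}{3}\right) + \frac{-56 - 116}{26 + 58} \left(-394\right) = \left(\left(-198381\right) \frac{1}{245363} - \frac{8}{3}\right) + - \frac{172}{84} \left(-394\right) = \left(- \frac{198381}{245363} - \frac{8}{3}\right) + \left(-172\right) \frac{1}{84} \left(-394\right) = - \frac{2558047}{736089} - - \frac{16942}{21} = - \frac{2558047}{736089} + \frac{16942}{21} = \frac{4139033617}{5152623}$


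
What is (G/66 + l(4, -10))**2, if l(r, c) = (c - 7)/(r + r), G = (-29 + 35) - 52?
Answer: 555025/69696 ≈ 7.9635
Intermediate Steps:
G = -46 (G = 6 - 52 = -46)
l(r, c) = (-7 + c)/(2*r) (l(r, c) = (-7 + c)/((2*r)) = (-7 + c)*(1/(2*r)) = (-7 + c)/(2*r))
(G/66 + l(4, -10))**2 = (-46/66 + (1/2)*(-7 - 10)/4)**2 = (-46*1/66 + (1/2)*(1/4)*(-17))**2 = (-23/33 - 17/8)**2 = (-745/264)**2 = 555025/69696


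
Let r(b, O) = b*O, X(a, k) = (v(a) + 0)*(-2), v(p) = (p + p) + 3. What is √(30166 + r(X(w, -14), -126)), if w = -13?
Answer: √24370 ≈ 156.11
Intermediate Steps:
v(p) = 3 + 2*p (v(p) = 2*p + 3 = 3 + 2*p)
X(a, k) = -6 - 4*a (X(a, k) = ((3 + 2*a) + 0)*(-2) = (3 + 2*a)*(-2) = -6 - 4*a)
r(b, O) = O*b
√(30166 + r(X(w, -14), -126)) = √(30166 - 126*(-6 - 4*(-13))) = √(30166 - 126*(-6 + 52)) = √(30166 - 126*46) = √(30166 - 5796) = √24370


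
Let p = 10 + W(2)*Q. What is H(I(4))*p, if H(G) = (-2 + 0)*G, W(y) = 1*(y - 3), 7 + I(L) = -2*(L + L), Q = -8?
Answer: 828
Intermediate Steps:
I(L) = -7 - 4*L (I(L) = -7 - 2*(L + L) = -7 - 4*L)
W(y) = -3 + y (W(y) = 1*(-3 + y) = -3 + y)
p = 18 (p = 10 + (-3 + 2)*(-8) = 10 - 1*(-8) = 10 + 8 = 18)
H(G) = -2*G
H(I(4))*p = -2*(-7 - 4*4)*18 = -2*(-7 - 16)*18 = -2*(-23)*18 = 46*18 = 828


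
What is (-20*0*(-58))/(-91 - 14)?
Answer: 0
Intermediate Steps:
(-20*0*(-58))/(-91 - 14) = (0*(-58))/(-105) = 0*(-1/105) = 0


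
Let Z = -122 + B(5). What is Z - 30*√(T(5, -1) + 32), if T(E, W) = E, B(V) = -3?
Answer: -125 - 30*√37 ≈ -307.48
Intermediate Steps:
Z = -125 (Z = -122 - 3 = -125)
Z - 30*√(T(5, -1) + 32) = -125 - 30*√(5 + 32) = -125 - 30*√37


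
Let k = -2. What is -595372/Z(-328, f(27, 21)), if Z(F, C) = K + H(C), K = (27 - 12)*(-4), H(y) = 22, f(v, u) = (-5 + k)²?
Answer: 297686/19 ≈ 15668.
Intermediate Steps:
f(v, u) = 49 (f(v, u) = (-5 - 2)² = (-7)² = 49)
K = -60 (K = 15*(-4) = -60)
Z(F, C) = -38 (Z(F, C) = -60 + 22 = -38)
-595372/Z(-328, f(27, 21)) = -595372/(-38) = -595372*(-1/38) = 297686/19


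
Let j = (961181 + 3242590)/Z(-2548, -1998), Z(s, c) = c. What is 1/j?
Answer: -666/1401257 ≈ -0.00047529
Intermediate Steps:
j = -1401257/666 (j = (961181 + 3242590)/(-1998) = 4203771*(-1/1998) = -1401257/666 ≈ -2104.0)
1/j = 1/(-1401257/666) = -666/1401257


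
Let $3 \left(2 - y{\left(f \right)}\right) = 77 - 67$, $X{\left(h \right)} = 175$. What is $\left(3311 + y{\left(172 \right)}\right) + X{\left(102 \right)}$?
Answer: $\frac{10454}{3} \approx 3484.7$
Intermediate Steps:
$y{\left(f \right)} = - \frac{4}{3}$ ($y{\left(f \right)} = 2 - \frac{77 - 67}{3} = 2 - \frac{10}{3} = - \frac{4}{3}$)
$\left(3311 + y{\left(172 \right)}\right) + X{\left(102 \right)} = \left(3311 - \frac{4}{3}\right) + 175 = \frac{9929}{3} + 175 = \frac{10454}{3}$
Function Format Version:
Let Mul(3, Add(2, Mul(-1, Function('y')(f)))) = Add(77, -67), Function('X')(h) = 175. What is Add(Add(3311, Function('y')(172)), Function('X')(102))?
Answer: Rational(10454, 3) ≈ 3484.7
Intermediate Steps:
Function('y')(f) = Rational(-4, 3) (Function('y')(f) = Add(2, Mul(Rational(-1, 3), Add(77, -67))) = Add(2, Mul(Rational(-1, 3), 10)) = Add(2, Rational(-10, 3)) = Rational(-4, 3))
Add(Add(3311, Function('y')(172)), Function('X')(102)) = Add(Add(3311, Rational(-4, 3)), 175) = Add(Rational(9929, 3), 175) = Rational(10454, 3)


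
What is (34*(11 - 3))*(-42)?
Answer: -11424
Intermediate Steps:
(34*(11 - 3))*(-42) = (34*8)*(-42) = 272*(-42) = -11424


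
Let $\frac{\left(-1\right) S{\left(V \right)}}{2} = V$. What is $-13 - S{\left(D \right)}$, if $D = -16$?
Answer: $-45$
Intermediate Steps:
$S{\left(V \right)} = - 2 V$
$-13 - S{\left(D \right)} = -13 - \left(-2\right) \left(-16\right) = -13 - 32 = -45$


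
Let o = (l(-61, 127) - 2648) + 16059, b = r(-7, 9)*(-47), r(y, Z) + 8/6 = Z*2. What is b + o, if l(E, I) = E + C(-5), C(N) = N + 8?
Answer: 37709/3 ≈ 12570.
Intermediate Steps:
C(N) = 8 + N
r(y, Z) = -4/3 + 2*Z (r(y, Z) = -4/3 + Z*2 = -4/3 + 2*Z)
l(E, I) = 3 + E (l(E, I) = E + (8 - 5) = E + 3 = 3 + E)
b = -2350/3 (b = (-4/3 + 2*9)*(-47) = (-4/3 + 18)*(-47) = (50/3)*(-47) = -2350/3 ≈ -783.33)
o = 13353 (o = ((3 - 61) - 2648) + 16059 = (-58 - 2648) + 16059 = -2706 + 16059 = 13353)
b + o = -2350/3 + 13353 = 37709/3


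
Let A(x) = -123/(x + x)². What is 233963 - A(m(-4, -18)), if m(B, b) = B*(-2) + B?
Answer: 14973755/64 ≈ 2.3397e+5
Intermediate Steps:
m(B, b) = -B (m(B, b) = -2*B + B = -B)
A(x) = -123/(4*x²) (A(x) = -123*1/(4*x²) = -123/(4*x²))
233963 - A(m(-4, -18)) = 233963 - (-123)/(4*(-1*(-4))²) = 233963 - (-123)/(4*4²) = 233963 - (-123)/(4*16) = 233963 - 1*(-123/64) = 233963 + 123/64 = 14973755/64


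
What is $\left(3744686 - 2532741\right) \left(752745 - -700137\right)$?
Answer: $1760813075490$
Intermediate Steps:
$\left(3744686 - 2532741\right) \left(752745 - -700137\right) = 1211945 \left(752745 + \left(-1285763 + 1985900\right)\right) = 1211945 \left(752745 + 700137\right) = 1211945 \cdot 1452882 = 1760813075490$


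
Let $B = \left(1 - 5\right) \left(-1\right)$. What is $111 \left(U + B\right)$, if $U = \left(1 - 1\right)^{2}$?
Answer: $444$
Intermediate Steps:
$B = 4$ ($B = \left(-4\right) \left(-1\right) = 4$)
$U = 0$ ($U = 0^{2} = 0$)
$111 \left(U + B\right) = 111 \left(0 + 4\right) = 111 \cdot 4 = 444$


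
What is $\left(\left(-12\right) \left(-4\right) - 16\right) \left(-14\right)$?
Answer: $-448$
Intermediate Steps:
$\left(\left(-12\right) \left(-4\right) - 16\right) \left(-14\right) = \left(48 - 16\right) \left(-14\right) = 32 \left(-14\right) = -448$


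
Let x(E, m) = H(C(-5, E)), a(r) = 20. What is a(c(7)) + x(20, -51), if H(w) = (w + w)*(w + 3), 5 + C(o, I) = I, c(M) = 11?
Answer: 560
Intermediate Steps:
C(o, I) = -5 + I
H(w) = 2*w*(3 + w) (H(w) = (2*w)*(3 + w) = 2*w*(3 + w))
x(E, m) = 2*(-5 + E)*(-2 + E) (x(E, m) = 2*(-5 + E)*(3 + (-5 + E)) = 2*(-5 + E)*(-2 + E))
a(c(7)) + x(20, -51) = 20 + 2*(-5 + 20)*(-2 + 20) = 20 + 2*15*18 = 20 + 540 = 560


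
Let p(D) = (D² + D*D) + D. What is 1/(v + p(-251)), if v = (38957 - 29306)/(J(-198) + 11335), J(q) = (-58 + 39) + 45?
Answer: 3787/476222254 ≈ 7.9522e-6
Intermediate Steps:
J(q) = 26 (J(q) = -19 + 45 = 26)
v = 3217/3787 (v = (38957 - 29306)/(26 + 11335) = 9651/11361 = 9651*(1/11361) = 3217/3787 ≈ 0.84949)
p(D) = D + 2*D² (p(D) = (D² + D²) + D = 2*D² + D = D + 2*D²)
1/(v + p(-251)) = 1/(3217/3787 - 251*(1 + 2*(-251))) = 1/(3217/3787 - 251*(1 - 502)) = 1/(3217/3787 - 251*(-501)) = 1/(3217/3787 + 125751) = 1/(476222254/3787) = 3787/476222254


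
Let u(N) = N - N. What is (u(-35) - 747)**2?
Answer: 558009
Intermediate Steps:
u(N) = 0
(u(-35) - 747)**2 = (0 - 747)**2 = (-747)**2 = 558009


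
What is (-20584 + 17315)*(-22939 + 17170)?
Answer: 18858861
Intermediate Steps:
(-20584 + 17315)*(-22939 + 17170) = -3269*(-5769) = 18858861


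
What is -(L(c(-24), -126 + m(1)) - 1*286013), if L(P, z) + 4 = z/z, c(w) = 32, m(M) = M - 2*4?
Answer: 286016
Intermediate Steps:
m(M) = -8 + M (m(M) = M - 8 = -8 + M)
L(P, z) = -3 (L(P, z) = -4 + z/z = -4 + 1 = -3)
-(L(c(-24), -126 + m(1)) - 1*286013) = -(-3 - 1*286013) = -(-3 - 286013) = -1*(-286016) = 286016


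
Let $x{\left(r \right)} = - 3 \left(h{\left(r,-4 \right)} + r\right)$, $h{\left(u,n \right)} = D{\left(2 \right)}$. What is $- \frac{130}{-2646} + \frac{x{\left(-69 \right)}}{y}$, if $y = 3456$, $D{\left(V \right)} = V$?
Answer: $\frac{18169}{169344} \approx 0.10729$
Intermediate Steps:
$h{\left(u,n \right)} = 2$
$x{\left(r \right)} = -6 - 3 r$ ($x{\left(r \right)} = - 3 \left(2 + r\right) = -6 - 3 r$)
$- \frac{130}{-2646} + \frac{x{\left(-69 \right)}}{y} = - \frac{130}{-2646} + \frac{-6 - -207}{3456} = \left(-130\right) \left(- \frac{1}{2646}\right) + \left(-6 + 207\right) \frac{1}{3456} = \frac{65}{1323} + 201 \cdot \frac{1}{3456} = \frac{65}{1323} + \frac{67}{1152} = \frac{18169}{169344}$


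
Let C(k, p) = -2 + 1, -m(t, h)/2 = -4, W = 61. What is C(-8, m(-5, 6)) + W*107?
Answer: 6526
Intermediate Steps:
m(t, h) = 8 (m(t, h) = -2*(-4) = 8)
C(k, p) = -1
C(-8, m(-5, 6)) + W*107 = -1 + 61*107 = -1 + 6527 = 6526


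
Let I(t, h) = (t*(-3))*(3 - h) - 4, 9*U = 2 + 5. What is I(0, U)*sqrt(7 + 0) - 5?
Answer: -5 - 4*sqrt(7) ≈ -15.583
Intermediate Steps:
U = 7/9 (U = (2 + 5)/9 = (1/9)*7 = 7/9 ≈ 0.77778)
I(t, h) = -4 - 3*t*(3 - h) (I(t, h) = (-3*t)*(3 - h) - 4 = -3*t*(3 - h) - 4 = -4 - 3*t*(3 - h))
I(0, U)*sqrt(7 + 0) - 5 = (-4 - 9*0 + 3*(7/9)*0)*sqrt(7 + 0) - 5 = (-4 + 0 + 0)*sqrt(7) - 5 = -4*sqrt(7) - 5 = -5 - 4*sqrt(7)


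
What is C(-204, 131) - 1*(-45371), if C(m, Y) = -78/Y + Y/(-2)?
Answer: 11869885/262 ≈ 45305.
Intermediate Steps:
C(m, Y) = -78/Y - Y/2 (C(m, Y) = -78/Y + Y*(-½) = -78/Y - Y/2)
C(-204, 131) - 1*(-45371) = (-78/131 - ½*131) - 1*(-45371) = (-78*1/131 - 131/2) + 45371 = (-78/131 - 131/2) + 45371 = -17317/262 + 45371 = 11869885/262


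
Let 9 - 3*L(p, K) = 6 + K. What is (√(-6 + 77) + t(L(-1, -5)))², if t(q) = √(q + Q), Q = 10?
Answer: 251/3 + 2*√8094/3 ≈ 143.64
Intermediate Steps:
L(p, K) = 1 - K/3 (L(p, K) = 3 - (6 + K)/3 = 3 + (-2 - K/3) = 1 - K/3)
t(q) = √(10 + q) (t(q) = √(q + 10) = √(10 + q))
(√(-6 + 77) + t(L(-1, -5)))² = (√(-6 + 77) + √(10 + (1 - ⅓*(-5))))² = (√71 + √(10 + (1 + 5/3)))² = (√71 + √(10 + 8/3))² = (√71 + √(38/3))² = (√71 + √114/3)²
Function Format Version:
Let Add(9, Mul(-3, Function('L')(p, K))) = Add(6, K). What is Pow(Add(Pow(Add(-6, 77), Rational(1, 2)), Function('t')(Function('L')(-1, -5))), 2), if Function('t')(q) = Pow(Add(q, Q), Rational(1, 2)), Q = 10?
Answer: Add(Rational(251, 3), Mul(Rational(2, 3), Pow(8094, Rational(1, 2)))) ≈ 143.64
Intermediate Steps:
Function('L')(p, K) = Add(1, Mul(Rational(-1, 3), K)) (Function('L')(p, K) = Add(3, Mul(Rational(-1, 3), Add(6, K))) = Add(3, Add(-2, Mul(Rational(-1, 3), K))) = Add(1, Mul(Rational(-1, 3), K)))
Function('t')(q) = Pow(Add(10, q), Rational(1, 2)) (Function('t')(q) = Pow(Add(q, 10), Rational(1, 2)) = Pow(Add(10, q), Rational(1, 2)))
Pow(Add(Pow(Add(-6, 77), Rational(1, 2)), Function('t')(Function('L')(-1, -5))), 2) = Pow(Add(Pow(Add(-6, 77), Rational(1, 2)), Pow(Add(10, Add(1, Mul(Rational(-1, 3), -5))), Rational(1, 2))), 2) = Pow(Add(Pow(71, Rational(1, 2)), Pow(Add(10, Add(1, Rational(5, 3))), Rational(1, 2))), 2) = Pow(Add(Pow(71, Rational(1, 2)), Pow(Add(10, Rational(8, 3)), Rational(1, 2))), 2) = Pow(Add(Pow(71, Rational(1, 2)), Pow(Rational(38, 3), Rational(1, 2))), 2) = Pow(Add(Pow(71, Rational(1, 2)), Mul(Rational(1, 3), Pow(114, Rational(1, 2)))), 2)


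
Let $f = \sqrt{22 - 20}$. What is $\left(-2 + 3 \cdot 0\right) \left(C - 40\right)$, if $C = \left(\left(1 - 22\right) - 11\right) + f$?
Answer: $144 - 2 \sqrt{2} \approx 141.17$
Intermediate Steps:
$f = \sqrt{2} \approx 1.4142$
$C = -32 + \sqrt{2}$ ($C = \left(\left(1 - 22\right) - 11\right) + \sqrt{2} = \left(-21 - 11\right) + \sqrt{2} = -32 + \sqrt{2} \approx -30.586$)
$\left(-2 + 3 \cdot 0\right) \left(C - 40\right) = \left(-2 + 3 \cdot 0\right) \left(\left(-32 + \sqrt{2}\right) - 40\right) = \left(-2 + 0\right) \left(-72 + \sqrt{2}\right) = - 2 \left(-72 + \sqrt{2}\right) = 144 - 2 \sqrt{2}$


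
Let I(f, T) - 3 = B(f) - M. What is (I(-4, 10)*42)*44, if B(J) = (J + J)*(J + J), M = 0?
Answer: 123816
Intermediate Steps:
B(J) = 4*J**2 (B(J) = (2*J)*(2*J) = 4*J**2)
I(f, T) = 3 + 4*f**2 (I(f, T) = 3 + (4*f**2 - 1*0) = 3 + (4*f**2 + 0) = 3 + 4*f**2)
(I(-4, 10)*42)*44 = ((3 + 4*(-4)**2)*42)*44 = ((3 + 4*16)*42)*44 = ((3 + 64)*42)*44 = (67*42)*44 = 2814*44 = 123816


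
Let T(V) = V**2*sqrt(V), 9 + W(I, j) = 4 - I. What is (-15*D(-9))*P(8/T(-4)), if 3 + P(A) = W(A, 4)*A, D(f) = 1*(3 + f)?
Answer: -2115/8 + 225*I/2 ≈ -264.38 + 112.5*I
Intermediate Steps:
W(I, j) = -5 - I (W(I, j) = -9 + (4 - I) = -5 - I)
T(V) = V**(5/2)
D(f) = 3 + f
P(A) = -3 + A*(-5 - A) (P(A) = -3 + (-5 - A)*A = -3 + A*(-5 - A))
(-15*D(-9))*P(8/T(-4)) = (-15*(3 - 9))*(-3 - 8/((-4)**(5/2))*(5 + 8/((-4)**(5/2)))) = (-15*(-6))*(-3 - 8/((32*I))*(5 + 8/((32*I)))) = 90*(-3 - 8*(-I/32)*(5 + 8*(-I/32))) = 90*(-3 - (-I/4)*(5 - I/4)) = 90*(-3 + I*(5 - I/4)/4) = -270 + 45*I*(5 - I/4)/2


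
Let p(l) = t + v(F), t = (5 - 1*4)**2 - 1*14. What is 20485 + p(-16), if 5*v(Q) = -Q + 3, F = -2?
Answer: 20473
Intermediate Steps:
v(Q) = 3/5 - Q/5 (v(Q) = (-Q + 3)/5 = (3 - Q)/5 = 3/5 - Q/5)
t = -13 (t = (5 - 4)**2 - 14 = 1**2 - 14 = 1 - 14 = -13)
p(l) = -12 (p(l) = -13 + (3/5 - 1/5*(-2)) = -13 + (3/5 + 2/5) = -13 + 1 = -12)
20485 + p(-16) = 20485 - 12 = 20473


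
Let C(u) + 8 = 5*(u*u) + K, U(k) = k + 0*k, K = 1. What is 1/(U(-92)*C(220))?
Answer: -1/22263356 ≈ -4.4917e-8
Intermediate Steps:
U(k) = k (U(k) = k + 0 = k)
C(u) = -7 + 5*u² (C(u) = -8 + (5*(u*u) + 1) = -8 + (5*u² + 1) = -8 + (1 + 5*u²) = -7 + 5*u²)
1/(U(-92)*C(220)) = 1/((-92)*(-7 + 5*220²)) = -1/(92*(-7 + 5*48400)) = -1/(92*(-7 + 242000)) = -1/92/241993 = -1/92*1/241993 = -1/22263356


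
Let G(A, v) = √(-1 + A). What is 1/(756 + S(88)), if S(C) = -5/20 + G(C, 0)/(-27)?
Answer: 2938356/2220662083 + 144*√87/2220662083 ≈ 0.0013238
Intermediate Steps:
S(C) = -¼ - √(-1 + C)/27 (S(C) = -5/20 + √(-1 + C)/(-27) = -5*1/20 + √(-1 + C)*(-1/27) = -¼ - √(-1 + C)/27)
1/(756 + S(88)) = 1/(756 + (-¼ - √(-1 + 88)/27)) = 1/(756 + (-¼ - √87/27)) = 1/(3023/4 - √87/27)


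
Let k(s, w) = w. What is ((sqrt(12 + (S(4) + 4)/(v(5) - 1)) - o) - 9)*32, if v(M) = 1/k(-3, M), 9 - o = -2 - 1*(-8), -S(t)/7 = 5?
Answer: -384 + 16*sqrt(203) ≈ -156.04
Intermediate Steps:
S(t) = -35 (S(t) = -7*5 = -35)
o = 3 (o = 9 - (-2 - 1*(-8)) = 9 - (-2 + 8) = 9 - 1*6 = 9 - 6 = 3)
v(M) = 1/M
((sqrt(12 + (S(4) + 4)/(v(5) - 1)) - o) - 9)*32 = ((sqrt(12 + (-35 + 4)/(1/5 - 1)) - 1*3) - 9)*32 = ((sqrt(12 - 31/(1/5 - 1)) - 3) - 9)*32 = ((sqrt(12 - 31/(-4/5)) - 3) - 9)*32 = ((sqrt(12 - 31*(-5/4)) - 3) - 9)*32 = ((sqrt(12 + 155/4) - 3) - 9)*32 = ((sqrt(203/4) - 3) - 9)*32 = ((sqrt(203)/2 - 3) - 9)*32 = ((-3 + sqrt(203)/2) - 9)*32 = (-12 + sqrt(203)/2)*32 = -384 + 16*sqrt(203)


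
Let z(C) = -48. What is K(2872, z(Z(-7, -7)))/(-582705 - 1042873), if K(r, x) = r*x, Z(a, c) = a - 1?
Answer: 68928/812789 ≈ 0.084804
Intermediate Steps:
Z(a, c) = -1 + a
K(2872, z(Z(-7, -7)))/(-582705 - 1042873) = (2872*(-48))/(-582705 - 1042873) = -137856/(-1625578) = -137856*(-1/1625578) = 68928/812789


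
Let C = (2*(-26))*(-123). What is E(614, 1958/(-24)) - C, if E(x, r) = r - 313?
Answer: -81487/12 ≈ -6790.6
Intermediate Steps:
C = 6396 (C = -52*(-123) = 6396)
E(x, r) = -313 + r
E(614, 1958/(-24)) - C = (-313 + 1958/(-24)) - 1*6396 = (-313 + 1958*(-1/24)) - 6396 = (-313 - 979/12) - 6396 = -4735/12 - 6396 = -81487/12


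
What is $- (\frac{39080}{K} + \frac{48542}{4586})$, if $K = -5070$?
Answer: $- \frac{3344353}{1162551} \approx -2.8767$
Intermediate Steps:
$- (\frac{39080}{K} + \frac{48542}{4586}) = - (\frac{39080}{-5070} + \frac{48542}{4586}) = - (39080 \left(- \frac{1}{5070}\right) + 48542 \cdot \frac{1}{4586}) = - (- \frac{3908}{507} + \frac{24271}{2293}) = \left(-1\right) \frac{3344353}{1162551} = - \frac{3344353}{1162551}$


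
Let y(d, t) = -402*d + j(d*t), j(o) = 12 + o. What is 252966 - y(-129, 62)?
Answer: 209094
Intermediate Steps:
y(d, t) = 12 - 402*d + d*t (y(d, t) = -402*d + (12 + d*t) = 12 - 402*d + d*t)
252966 - y(-129, 62) = 252966 - (12 - 402*(-129) - 129*62) = 252966 - (12 + 51858 - 7998) = 252966 - 1*43872 = 252966 - 43872 = 209094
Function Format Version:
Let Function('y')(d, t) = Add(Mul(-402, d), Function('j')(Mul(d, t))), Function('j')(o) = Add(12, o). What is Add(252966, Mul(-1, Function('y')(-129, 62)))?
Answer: 209094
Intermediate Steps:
Function('y')(d, t) = Add(12, Mul(-402, d), Mul(d, t)) (Function('y')(d, t) = Add(Mul(-402, d), Add(12, Mul(d, t))) = Add(12, Mul(-402, d), Mul(d, t)))
Add(252966, Mul(-1, Function('y')(-129, 62))) = Add(252966, Mul(-1, Add(12, Mul(-402, -129), Mul(-129, 62)))) = Add(252966, Mul(-1, Add(12, 51858, -7998))) = Add(252966, Mul(-1, 43872)) = Add(252966, -43872) = 209094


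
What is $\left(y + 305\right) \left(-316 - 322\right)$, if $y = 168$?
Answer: $-301774$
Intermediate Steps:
$\left(y + 305\right) \left(-316 - 322\right) = \left(168 + 305\right) \left(-316 - 322\right) = 473 \left(-638\right) = -301774$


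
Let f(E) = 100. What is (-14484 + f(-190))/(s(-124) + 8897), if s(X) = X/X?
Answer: -7192/4449 ≈ -1.6165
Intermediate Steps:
s(X) = 1
(-14484 + f(-190))/(s(-124) + 8897) = (-14484 + 100)/(1 + 8897) = -14384/8898 = -14384*1/8898 = -7192/4449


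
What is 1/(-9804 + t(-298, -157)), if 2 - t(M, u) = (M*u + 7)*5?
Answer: -1/243767 ≈ -4.1023e-6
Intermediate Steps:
t(M, u) = -33 - 5*M*u (t(M, u) = 2 - (M*u + 7)*5 = 2 - (7 + M*u)*5 = 2 - (35 + 5*M*u) = 2 + (-35 - 5*M*u) = -33 - 5*M*u)
1/(-9804 + t(-298, -157)) = 1/(-9804 + (-33 - 5*(-298)*(-157))) = 1/(-9804 + (-33 - 233930)) = 1/(-9804 - 233963) = 1/(-243767) = -1/243767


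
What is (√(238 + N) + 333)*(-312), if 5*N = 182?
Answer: -103896 - 4368*√35/5 ≈ -1.0906e+5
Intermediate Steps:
N = 182/5 (N = (⅕)*182 = 182/5 ≈ 36.400)
(√(238 + N) + 333)*(-312) = (√(238 + 182/5) + 333)*(-312) = (√(1372/5) + 333)*(-312) = (14*√35/5 + 333)*(-312) = (333 + 14*√35/5)*(-312) = -103896 - 4368*√35/5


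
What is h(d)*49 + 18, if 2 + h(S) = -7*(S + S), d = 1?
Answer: -766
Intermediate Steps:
h(S) = -2 - 14*S (h(S) = -2 - 7*(S + S) = -2 - 14*S)
h(d)*49 + 18 = (-2 - 14*1)*49 + 18 = (-2 - 14)*49 + 18 = -16*49 + 18 = -784 + 18 = -766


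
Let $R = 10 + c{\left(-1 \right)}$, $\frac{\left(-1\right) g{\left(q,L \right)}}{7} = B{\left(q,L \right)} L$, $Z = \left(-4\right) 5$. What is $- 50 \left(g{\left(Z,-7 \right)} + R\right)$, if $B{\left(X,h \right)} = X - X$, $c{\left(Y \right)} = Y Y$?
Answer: $-550$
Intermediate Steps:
$c{\left(Y \right)} = Y^{2}$
$B{\left(X,h \right)} = 0$
$Z = -20$
$g{\left(q,L \right)} = 0$ ($g{\left(q,L \right)} = - 7 \cdot 0 L = \left(-7\right) 0 = 0$)
$R = 11$ ($R = 10 + \left(-1\right)^{2} = 10 + 1 = 11$)
$- 50 \left(g{\left(Z,-7 \right)} + R\right) = - 50 \left(0 + 11\right) = \left(-50\right) 11 = -550$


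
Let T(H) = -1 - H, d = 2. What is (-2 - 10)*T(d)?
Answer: 36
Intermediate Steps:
(-2 - 10)*T(d) = (-2 - 10)*(-1 - 1*2) = -12*(-1 - 2) = -12*(-3) = 36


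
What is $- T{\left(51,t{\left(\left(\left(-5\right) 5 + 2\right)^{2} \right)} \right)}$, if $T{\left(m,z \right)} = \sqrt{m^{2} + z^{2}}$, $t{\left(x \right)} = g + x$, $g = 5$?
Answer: $- 3 \sqrt{31973} \approx -536.43$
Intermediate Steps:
$t{\left(x \right)} = 5 + x$
$- T{\left(51,t{\left(\left(\left(-5\right) 5 + 2\right)^{2} \right)} \right)} = - \sqrt{51^{2} + \left(5 + \left(\left(-5\right) 5 + 2\right)^{2}\right)^{2}} = - \sqrt{2601 + \left(5 + \left(-25 + 2\right)^{2}\right)^{2}} = - \sqrt{2601 + \left(5 + \left(-23\right)^{2}\right)^{2}} = - \sqrt{2601 + \left(5 + 529\right)^{2}} = - \sqrt{2601 + 534^{2}} = - \sqrt{2601 + 285156} = - \sqrt{287757} = - 3 \sqrt{31973}$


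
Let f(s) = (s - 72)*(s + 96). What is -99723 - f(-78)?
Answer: -97023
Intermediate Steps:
f(s) = (-72 + s)*(96 + s)
-99723 - f(-78) = -99723 - (-6912 + (-78)**2 + 24*(-78)) = -99723 - (-6912 + 6084 - 1872) = -99723 - 1*(-2700) = -99723 + 2700 = -97023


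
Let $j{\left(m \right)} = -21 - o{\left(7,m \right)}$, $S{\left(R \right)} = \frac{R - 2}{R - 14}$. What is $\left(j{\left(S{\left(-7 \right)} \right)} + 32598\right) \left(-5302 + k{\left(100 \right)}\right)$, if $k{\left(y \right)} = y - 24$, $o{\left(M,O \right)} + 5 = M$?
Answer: $-170236950$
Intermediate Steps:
$S{\left(R \right)} = \frac{-2 + R}{-14 + R}$
$o{\left(M,O \right)} = -5 + M$
$k{\left(y \right)} = -24 + y$ ($k{\left(y \right)} = y - 24 = -24 + y$)
$j{\left(m \right)} = -23$ ($j{\left(m \right)} = -21 - \left(-5 + 7\right) = -21 - 2 = -23$)
$\left(j{\left(S{\left(-7 \right)} \right)} + 32598\right) \left(-5302 + k{\left(100 \right)}\right) = \left(-23 + 32598\right) \left(-5302 + \left(-24 + 100\right)\right) = 32575 \left(-5302 + 76\right) = 32575 \left(-5226\right) = -170236950$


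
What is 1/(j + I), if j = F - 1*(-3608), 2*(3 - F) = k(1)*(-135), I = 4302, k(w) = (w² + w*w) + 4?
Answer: 1/8318 ≈ 0.00012022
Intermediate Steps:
k(w) = 4 + 2*w² (k(w) = (w² + w²) + 4 = 2*w² + 4 = 4 + 2*w²)
F = 408 (F = 3 - (4 + 2*1²)*(-135)/2 = 3 - (4 + 2*1)*(-135)/2 = 3 - (4 + 2)*(-135)/2 = 3 - 3*(-135) = 3 - ½*(-810) = 3 + 405 = 408)
j = 4016 (j = 408 - 1*(-3608) = 408 + 3608 = 4016)
1/(j + I) = 1/(4016 + 4302) = 1/8318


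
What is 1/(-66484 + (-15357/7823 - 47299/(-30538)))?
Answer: -238898774/15883045042605 ≈ -1.5041e-5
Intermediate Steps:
1/(-66484 + (-15357/7823 - 47299/(-30538))) = 1/(-66484 + (-15357*1/7823 - 47299*(-1/30538))) = 1/(-66484 + (-15357/7823 + 47299/30538)) = 1/(-66484 - 98951989/238898774) = 1/(-15883045042605/238898774) = -238898774/15883045042605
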